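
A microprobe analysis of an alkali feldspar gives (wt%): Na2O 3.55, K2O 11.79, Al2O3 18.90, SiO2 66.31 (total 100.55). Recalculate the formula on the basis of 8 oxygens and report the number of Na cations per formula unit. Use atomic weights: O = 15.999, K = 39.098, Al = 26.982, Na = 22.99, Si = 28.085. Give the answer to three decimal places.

3.55 wt% Na2O ÷ 61.979 g/mol = 0.05728 mol, giving 0.11456 Na and 0.05728 O.
11.79 wt% K2O ÷ 94.195 g/mol = 0.12517 mol, giving 0.25034 K and 0.12517 O.
18.90 wt% Al2O3 ÷ 101.961 g/mol = 0.18536 mol, giving 0.37072 Al and 0.55608 O.
66.31 wt% SiO2 ÷ 60.083 g/mol = 1.10364 mol, giving 1.10364 Si and 2.20728 O.
Oxygen sums to 2.94581; scaling by 8/2.94581 = 2.71572 puts the formula on 8 O.
Na: 0.11456 × 2.71572 = 0.311 atoms per formula unit.

0.311 Na apfu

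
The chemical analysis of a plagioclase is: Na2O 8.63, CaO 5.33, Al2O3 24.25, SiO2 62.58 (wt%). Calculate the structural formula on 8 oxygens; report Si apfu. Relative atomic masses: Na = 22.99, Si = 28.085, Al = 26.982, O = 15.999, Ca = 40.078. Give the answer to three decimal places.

8.63 wt% Na2O ÷ 61.979 g/mol = 0.13924 mol, giving 0.27848 Na and 0.13924 O.
5.33 wt% CaO ÷ 56.077 g/mol = 0.09505 mol, giving 0.09505 Ca and 0.09505 O.
24.25 wt% Al2O3 ÷ 101.961 g/mol = 0.23784 mol, giving 0.47568 Al and 0.71352 O.
62.58 wt% SiO2 ÷ 60.083 g/mol = 1.04156 mol, giving 1.04156 Si and 2.08312 O.
Oxygen sums to 3.03093; scaling by 8/3.03093 = 2.63945 puts the formula on 8 O.
Si: 1.04156 × 2.63945 = 2.749 atoms per formula unit.

2.749 Si apfu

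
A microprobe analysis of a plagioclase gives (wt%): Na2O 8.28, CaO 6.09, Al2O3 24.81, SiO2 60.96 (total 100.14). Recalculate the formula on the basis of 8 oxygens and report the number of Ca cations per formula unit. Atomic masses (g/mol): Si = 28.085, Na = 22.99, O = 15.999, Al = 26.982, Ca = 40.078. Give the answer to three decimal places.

Na2O (M=61.979): mol = 0.13359; Na = 0.26718, O = 0.13359.
CaO (M=56.077): mol = 0.10860; Ca = 0.10860, O = 0.10860.
Al2O3 (M=101.961): mol = 0.24333; Al = 0.48666, O = 0.72999.
SiO2 (M=60.083): mol = 1.01460; Si = 1.01460, O = 2.02920.
ΣO = 3.00138; factor = 8/ΣO = 2.66544.
Ca apfu = 0.10860 × 2.66544 = 0.289.

0.289 Ca apfu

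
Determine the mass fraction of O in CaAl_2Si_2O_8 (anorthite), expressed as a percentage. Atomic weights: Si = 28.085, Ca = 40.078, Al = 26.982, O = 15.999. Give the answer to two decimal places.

46.01 mass %

M(CaAl_2Si_2O_8) = 278.204 g/mol.
O contributes 8 × 15.999 = 127.992 g per mole.
127.992/278.204 = 0.4601 → 46.01%.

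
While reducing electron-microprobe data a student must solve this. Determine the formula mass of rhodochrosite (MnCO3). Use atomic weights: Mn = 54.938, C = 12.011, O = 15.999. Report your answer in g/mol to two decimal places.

The formula mass is the sum 1*54.938 + 1*12.011 + 3*15.999.

114.95 g/mol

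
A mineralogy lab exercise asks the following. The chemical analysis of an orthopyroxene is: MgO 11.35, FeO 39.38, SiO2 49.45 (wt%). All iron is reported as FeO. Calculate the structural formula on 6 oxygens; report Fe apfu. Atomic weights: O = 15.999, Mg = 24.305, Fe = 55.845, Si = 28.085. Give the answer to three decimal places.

MgO: 11.35/40.304 = 0.28161 mol → 0.28161 mol Mg, 0.28161 mol O.
FeO: 39.38/71.844 = 0.54813 mol → 0.54813 mol Fe, 0.54813 mol O.
SiO2: 49.45/60.083 = 0.82303 mol → 0.82303 mol Si, 1.64606 mol O.
Total oxygen = 2.47580 mol. Normalization factor = 6/2.47580 = 2.42346.
Fe per 6 O = 0.54813 × 2.42346 = 1.328.

1.328 Fe apfu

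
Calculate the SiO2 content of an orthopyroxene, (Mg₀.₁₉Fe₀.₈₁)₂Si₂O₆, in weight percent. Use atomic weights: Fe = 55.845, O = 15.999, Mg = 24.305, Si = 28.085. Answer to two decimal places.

M((Mg₀.₁₉Fe₀.₈₁)₂Si₂O₆) = 251.869 g/mol; M(SiO2) = 60.083 g/mol.
Moles SiO2 per formula unit = 2 Si ÷ 1 = 2.0000.
SiO2 fraction = (2.0000 × 60.083) / 251.869 = 120.166/251.869 = 0.4771.

47.71 wt%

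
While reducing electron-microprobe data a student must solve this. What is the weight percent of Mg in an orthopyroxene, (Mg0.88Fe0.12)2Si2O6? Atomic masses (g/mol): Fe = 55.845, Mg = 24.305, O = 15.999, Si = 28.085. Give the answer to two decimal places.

Molar mass of (Mg0.88Fe0.12)2Si2O6: 1.76×24.305 + 0.24×55.845 + 2×28.085 + 6×15.999 = 208.344 g/mol.
Mass of Mg per formula unit: 1.76 × 24.305 = 42.777 g.
Weight fraction Mg = 42.777 / 208.344 = 0.2053.

20.53 weight percent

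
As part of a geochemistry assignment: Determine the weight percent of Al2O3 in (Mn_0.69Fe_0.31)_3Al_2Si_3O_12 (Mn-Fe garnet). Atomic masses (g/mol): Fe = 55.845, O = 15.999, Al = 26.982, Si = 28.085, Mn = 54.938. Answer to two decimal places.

20.56 wt%

Formula mass = 495.865 g/mol.
2 Al → 1.0000 mol Al2O3 per formula unit; M(Al2O3) = 101.961, so Al2O3 mass = 101.961 g.
101.961/495.865 × 100 = 20.56 wt%.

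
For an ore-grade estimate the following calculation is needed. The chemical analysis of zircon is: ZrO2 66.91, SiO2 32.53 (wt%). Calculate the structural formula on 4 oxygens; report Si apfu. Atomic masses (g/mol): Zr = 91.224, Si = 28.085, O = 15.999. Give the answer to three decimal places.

66.91 wt% ZrO2 ÷ 123.222 g/mol = 0.54300 mol, giving 0.54300 Zr and 1.08600 O.
32.53 wt% SiO2 ÷ 60.083 g/mol = 0.54142 mol, giving 0.54142 Si and 1.08284 O.
Oxygen sums to 2.16884; scaling by 4/2.16884 = 1.84430 puts the formula on 4 O.
Si: 0.54142 × 1.84430 = 0.999 atoms per formula unit.

0.999 Si apfu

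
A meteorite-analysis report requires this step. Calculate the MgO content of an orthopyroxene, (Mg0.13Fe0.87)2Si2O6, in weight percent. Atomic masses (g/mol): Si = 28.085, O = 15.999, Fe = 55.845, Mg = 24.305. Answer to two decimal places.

Molar mass of (Mg0.13Fe0.87)2Si2O6 = 0.26*24.305 + 1.74*55.845 + 2*28.085 + 6*15.999 = 255.654 g/mol.
Each formula unit contains 0.26 Mg, equivalent to 0.26/1 = 0.2600 mol MgO.
M(MgO) = 1×24.305 + 1×15.999 = 40.304 g/mol.
Mass of MgO per formula unit = 0.2600 × 40.304 = 10.479 g.
MgO wt% = 10.479 / 255.654 × 100 = 4.10%.

4.10 wt%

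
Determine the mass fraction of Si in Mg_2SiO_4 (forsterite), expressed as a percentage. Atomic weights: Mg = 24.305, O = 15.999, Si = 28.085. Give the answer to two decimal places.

Molar mass of Mg_2SiO_4: 2×24.305 + 1×28.085 + 4×15.999 = 140.691 g/mol.
Mass of Si per formula unit: 1 × 28.085 = 28.085 g.
Weight fraction Si = 28.085 / 140.691 = 0.1996.

19.96 weight percent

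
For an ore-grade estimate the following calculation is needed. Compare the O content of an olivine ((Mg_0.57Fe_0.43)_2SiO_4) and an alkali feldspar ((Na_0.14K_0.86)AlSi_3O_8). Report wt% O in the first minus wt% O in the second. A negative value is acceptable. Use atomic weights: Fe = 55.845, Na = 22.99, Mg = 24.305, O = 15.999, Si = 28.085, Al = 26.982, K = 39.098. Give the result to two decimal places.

-8.23 percentage points

M((Mg_0.57Fe_0.43)_2SiO_4) = 167.815 g/mol, so wt% O = 63.996/167.815 × 100 = 38.13%.
M((Na_0.14K_0.86)AlSi_3O_8) = 276.072 g/mol, so wt% O = 127.992/276.072 × 100 = 46.36%.
38.13 − 46.36 = -8.23 pp.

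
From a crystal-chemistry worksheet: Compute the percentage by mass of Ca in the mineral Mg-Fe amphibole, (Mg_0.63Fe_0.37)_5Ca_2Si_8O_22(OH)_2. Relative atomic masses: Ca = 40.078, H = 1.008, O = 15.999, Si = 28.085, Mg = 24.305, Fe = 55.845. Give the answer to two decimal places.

9.21 weight percent

Molar mass of (Mg_0.63Fe_0.37)_5Ca_2Si_8O_22(OH)_2: 3.15×24.305 + 1.85×55.845 + 2×40.078 + 8×28.085 + 24×15.999 + 2×1.008 = 870.702 g/mol.
Mass of Ca per formula unit: 2 × 40.078 = 80.156 g.
Weight fraction Ca = 80.156 / 870.702 = 0.0921.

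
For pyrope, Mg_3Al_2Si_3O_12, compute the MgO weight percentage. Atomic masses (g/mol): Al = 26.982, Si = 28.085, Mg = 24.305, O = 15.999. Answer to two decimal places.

29.99 wt%

Formula mass = 403.122 g/mol.
3 Mg → 3.0000 mol MgO per formula unit; M(MgO) = 40.304, so MgO mass = 120.912 g.
120.912/403.122 × 100 = 29.99 wt%.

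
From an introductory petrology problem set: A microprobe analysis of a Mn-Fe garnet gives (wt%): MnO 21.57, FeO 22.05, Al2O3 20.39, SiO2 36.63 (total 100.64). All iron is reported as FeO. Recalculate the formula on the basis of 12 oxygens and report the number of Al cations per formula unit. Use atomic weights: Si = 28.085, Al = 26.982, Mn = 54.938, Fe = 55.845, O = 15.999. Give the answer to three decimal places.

MnO (M=70.937): mol = 0.30407; Mn = 0.30407, O = 0.30407.
FeO (M=71.844): mol = 0.30691; Fe = 0.30691, O = 0.30691.
Al2O3 (M=101.961): mol = 0.19998; Al = 0.39996, O = 0.59994.
SiO2 (M=60.083): mol = 0.60966; Si = 0.60966, O = 1.21932.
ΣO = 2.43024; factor = 12/ΣO = 4.93778.
Al apfu = 0.39996 × 4.93778 = 1.975.

1.975 Al apfu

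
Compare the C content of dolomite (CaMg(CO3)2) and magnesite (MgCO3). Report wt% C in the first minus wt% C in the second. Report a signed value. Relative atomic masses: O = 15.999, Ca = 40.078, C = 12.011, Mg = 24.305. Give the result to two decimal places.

C in CaMg(CO3)2: molar mass 184.399 g/mol; 2×12.011 = 24.022 g → 13.03 wt%.
C in MgCO3: molar mass 84.313 g/mol; 1×12.011 = 12.011 g → 14.25 wt%.
Difference = 13.03 − 14.25 = -1.22 percentage points.

-1.22 percentage points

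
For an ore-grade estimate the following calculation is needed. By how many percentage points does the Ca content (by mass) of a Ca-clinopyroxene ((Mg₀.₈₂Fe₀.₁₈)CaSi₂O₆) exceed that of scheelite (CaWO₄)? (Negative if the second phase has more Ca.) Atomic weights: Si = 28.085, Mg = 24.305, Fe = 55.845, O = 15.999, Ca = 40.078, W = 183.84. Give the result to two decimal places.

M((Mg₀.₈₂Fe₀.₁₈)CaSi₂O₆) = 222.224 g/mol, so wt% Ca = 40.078/222.224 × 100 = 18.03%.
M(CaWO₄) = 287.914 g/mol, so wt% Ca = 40.078/287.914 × 100 = 13.92%.
18.03 − 13.92 = 4.11 pp.

4.11 percentage points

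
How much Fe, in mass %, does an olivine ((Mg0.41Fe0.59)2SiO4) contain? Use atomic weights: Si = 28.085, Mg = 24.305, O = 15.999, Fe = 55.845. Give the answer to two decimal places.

37.04 mass %

M((Mg0.41Fe0.59)2SiO4) = 177.908 g/mol.
Fe contributes 1.18 × 55.845 = 65.897 g per mole.
65.897/177.908 = 0.3704 → 37.04%.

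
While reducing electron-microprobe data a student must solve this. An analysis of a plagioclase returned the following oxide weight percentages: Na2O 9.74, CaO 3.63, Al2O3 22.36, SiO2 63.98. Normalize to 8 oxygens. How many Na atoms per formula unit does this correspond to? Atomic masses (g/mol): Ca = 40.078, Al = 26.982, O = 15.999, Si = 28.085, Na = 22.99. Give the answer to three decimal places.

Na2O (M=61.979): mol = 0.15715; Na = 0.31430, O = 0.15715.
CaO (M=56.077): mol = 0.06473; Ca = 0.06473, O = 0.06473.
Al2O3 (M=101.961): mol = 0.21930; Al = 0.43860, O = 0.65790.
SiO2 (M=60.083): mol = 1.06486; Si = 1.06486, O = 2.12972.
ΣO = 3.00950; factor = 8/ΣO = 2.65825.
Na apfu = 0.31430 × 2.65825 = 0.835.

0.835 Na apfu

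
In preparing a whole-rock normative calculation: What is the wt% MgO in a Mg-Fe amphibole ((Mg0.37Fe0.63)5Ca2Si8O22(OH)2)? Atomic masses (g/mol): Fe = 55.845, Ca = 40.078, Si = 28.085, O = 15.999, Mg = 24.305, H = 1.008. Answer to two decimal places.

Molar mass of (Mg0.37Fe0.63)5Ca2Si8O22(OH)2 = 1.85*24.305 + 3.15*55.845 + 2*40.078 + 8*28.085 + 24*15.999 + 2*1.008 = 911.704 g/mol.
Each formula unit contains 1.85 Mg, equivalent to 1.85/1 = 1.8500 mol MgO.
M(MgO) = 1×24.305 + 1×15.999 = 40.304 g/mol.
Mass of MgO per formula unit = 1.8500 × 40.304 = 74.562 g.
MgO wt% = 74.562 / 911.704 × 100 = 8.18%.

8.18 wt%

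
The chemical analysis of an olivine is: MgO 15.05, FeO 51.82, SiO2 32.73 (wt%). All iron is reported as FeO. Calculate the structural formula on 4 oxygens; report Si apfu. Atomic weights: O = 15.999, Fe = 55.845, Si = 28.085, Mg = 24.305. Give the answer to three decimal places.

MgO: 15.05/40.304 = 0.37341 mol → 0.37341 mol Mg, 0.37341 mol O.
FeO: 51.82/71.844 = 0.72129 mol → 0.72129 mol Fe, 0.72129 mol O.
SiO2: 32.73/60.083 = 0.54475 mol → 0.54475 mol Si, 1.08950 mol O.
Total oxygen = 2.18420 mol. Normalization factor = 4/2.18420 = 1.83133.
Si per 4 O = 0.54475 × 1.83133 = 0.998.

0.998 Si apfu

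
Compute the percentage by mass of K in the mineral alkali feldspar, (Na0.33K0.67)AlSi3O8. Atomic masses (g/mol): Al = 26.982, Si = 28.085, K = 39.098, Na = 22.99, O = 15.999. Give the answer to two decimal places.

9.60 wt%

M((Na0.33K0.67)AlSi3O8) = 273.011 g/mol.
K contributes 0.67 × 39.098 = 26.196 g per mole.
26.196/273.011 = 0.0960 → 9.60%.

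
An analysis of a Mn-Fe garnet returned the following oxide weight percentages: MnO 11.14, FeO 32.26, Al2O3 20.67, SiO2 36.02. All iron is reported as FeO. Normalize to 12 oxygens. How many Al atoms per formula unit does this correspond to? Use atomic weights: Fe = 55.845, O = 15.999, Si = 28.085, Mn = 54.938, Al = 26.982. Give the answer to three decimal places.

MnO: 11.14/70.937 = 0.15704 mol → 0.15704 mol Mn, 0.15704 mol O.
FeO: 32.26/71.844 = 0.44903 mol → 0.44903 mol Fe, 0.44903 mol O.
Al2O3: 20.67/101.961 = 0.20272 mol → 0.40544 mol Al, 0.60816 mol O.
SiO2: 36.02/60.083 = 0.59950 mol → 0.59950 mol Si, 1.19900 mol O.
Total oxygen = 2.41323 mol. Normalization factor = 12/2.41323 = 4.97259.
Al per 12 O = 0.40544 × 4.97259 = 2.016.

2.016 Al apfu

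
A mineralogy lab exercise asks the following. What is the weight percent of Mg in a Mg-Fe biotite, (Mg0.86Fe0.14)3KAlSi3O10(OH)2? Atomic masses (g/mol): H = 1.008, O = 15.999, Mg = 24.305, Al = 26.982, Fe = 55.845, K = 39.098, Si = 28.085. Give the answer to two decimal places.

Formula mass = 2.58×24.305 + 0.42×55.845 + 1×39.098 + 1×26.982 + 3×28.085 + 12×15.999 + 2×1.008 = 430.501 g/mol, of which 62.707 g is Mg.
So Mg makes up 62.707/430.501 = 0.1457 of the mass, i.e. 14.57%.

14.57 wt%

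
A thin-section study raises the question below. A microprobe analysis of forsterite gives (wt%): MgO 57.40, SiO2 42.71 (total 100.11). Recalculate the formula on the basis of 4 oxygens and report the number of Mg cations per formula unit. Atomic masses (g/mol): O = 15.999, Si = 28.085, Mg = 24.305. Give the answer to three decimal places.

2.002 Mg apfu

MgO: 57.40/40.304 = 1.42418 mol → 1.42418 mol Mg, 1.42418 mol O.
SiO2: 42.71/60.083 = 0.71085 mol → 0.71085 mol Si, 1.42170 mol O.
Total oxygen = 2.84588 mol. Normalization factor = 4/2.84588 = 1.40554.
Mg per 4 O = 1.42418 × 1.40554 = 2.002.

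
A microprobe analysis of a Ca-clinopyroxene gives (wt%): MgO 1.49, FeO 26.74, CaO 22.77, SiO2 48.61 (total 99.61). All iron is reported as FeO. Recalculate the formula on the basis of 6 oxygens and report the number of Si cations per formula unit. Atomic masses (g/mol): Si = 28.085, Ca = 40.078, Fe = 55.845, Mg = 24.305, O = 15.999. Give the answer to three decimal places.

MgO: 1.49/40.304 = 0.03697 mol → 0.03697 mol Mg, 0.03697 mol O.
FeO: 26.74/71.844 = 0.37220 mol → 0.37220 mol Fe, 0.37220 mol O.
CaO: 22.77/56.077 = 0.40605 mol → 0.40605 mol Ca, 0.40605 mol O.
SiO2: 48.61/60.083 = 0.80905 mol → 0.80905 mol Si, 1.61810 mol O.
Total oxygen = 2.43332 mol. Normalization factor = 6/2.43332 = 2.46577.
Si per 6 O = 0.80905 × 2.46577 = 1.995.

1.995 Si apfu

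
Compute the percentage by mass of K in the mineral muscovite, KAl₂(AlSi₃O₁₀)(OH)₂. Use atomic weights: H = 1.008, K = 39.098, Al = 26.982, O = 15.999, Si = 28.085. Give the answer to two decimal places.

9.82 mass %

Molar mass of KAl₂(AlSi₃O₁₀)(OH)₂: 1*39.098 + 3*26.982 + 3*28.085 + 12*15.999 + 2*1.008 = 398.303 g/mol.
Mass of K per formula unit: 1 × 39.098 = 39.098 g.
Weight fraction K = 39.098 / 398.303 = 0.0982.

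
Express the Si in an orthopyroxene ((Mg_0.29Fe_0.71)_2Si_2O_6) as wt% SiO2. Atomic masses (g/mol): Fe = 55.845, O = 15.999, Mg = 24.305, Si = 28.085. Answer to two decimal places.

48.94 wt%

Molar mass of (Mg_0.29Fe_0.71)_2Si_2O_6 = 0.58*24.305 + 1.42*55.845 + 2*28.085 + 6*15.999 = 245.561 g/mol.
Each formula unit contains 2 Si, equivalent to 2/1 = 2.0000 mol SiO2.
M(SiO2) = 1×28.085 + 2×15.999 = 60.083 g/mol.
Mass of SiO2 per formula unit = 2.0000 × 60.083 = 120.166 g.
SiO2 wt% = 120.166 / 245.561 × 100 = 48.94%.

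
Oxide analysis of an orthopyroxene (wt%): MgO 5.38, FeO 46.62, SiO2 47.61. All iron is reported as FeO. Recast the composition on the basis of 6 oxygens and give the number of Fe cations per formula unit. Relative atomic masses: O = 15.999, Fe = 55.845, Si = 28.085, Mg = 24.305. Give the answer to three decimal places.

5.38 wt% MgO ÷ 40.304 g/mol = 0.13349 mol, giving 0.13349 Mg and 0.13349 O.
46.62 wt% FeO ÷ 71.844 g/mol = 0.64891 mol, giving 0.64891 Fe and 0.64891 O.
47.61 wt% SiO2 ÷ 60.083 g/mol = 0.79240 mol, giving 0.79240 Si and 1.58480 O.
Oxygen sums to 2.36720; scaling by 6/2.36720 = 2.53464 puts the formula on 6 O.
Fe: 0.64891 × 2.53464 = 1.645 atoms per formula unit.

1.645 Fe apfu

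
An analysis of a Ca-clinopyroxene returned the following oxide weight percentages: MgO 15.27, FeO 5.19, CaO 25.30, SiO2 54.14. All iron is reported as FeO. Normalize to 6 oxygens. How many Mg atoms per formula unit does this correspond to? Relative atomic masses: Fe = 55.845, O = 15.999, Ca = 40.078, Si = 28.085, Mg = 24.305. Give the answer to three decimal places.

MgO (M=40.304): mol = 0.37887; Mg = 0.37887, O = 0.37887.
FeO (M=71.844): mol = 0.07224; Fe = 0.07224, O = 0.07224.
CaO (M=56.077): mol = 0.45117; Ca = 0.45117, O = 0.45117.
SiO2 (M=60.083): mol = 0.90109; Si = 0.90109, O = 1.80218.
ΣO = 2.70446; factor = 6/ΣO = 2.21856.
Mg apfu = 0.37887 × 2.21856 = 0.841.

0.841 Mg apfu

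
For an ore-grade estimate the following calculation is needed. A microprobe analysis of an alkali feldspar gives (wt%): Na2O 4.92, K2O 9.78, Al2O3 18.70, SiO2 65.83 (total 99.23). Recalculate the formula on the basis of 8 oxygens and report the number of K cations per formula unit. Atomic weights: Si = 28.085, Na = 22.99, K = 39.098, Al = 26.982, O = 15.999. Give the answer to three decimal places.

0.568 K apfu

4.92 wt% Na2O ÷ 61.979 g/mol = 0.07938 mol, giving 0.15876 Na and 0.07938 O.
9.78 wt% K2O ÷ 94.195 g/mol = 0.10383 mol, giving 0.20766 K and 0.10383 O.
18.70 wt% Al2O3 ÷ 101.961 g/mol = 0.18340 mol, giving 0.36680 Al and 0.55020 O.
65.83 wt% SiO2 ÷ 60.083 g/mol = 1.09565 mol, giving 1.09565 Si and 2.19130 O.
Oxygen sums to 2.92471; scaling by 8/2.92471 = 2.73531 puts the formula on 8 O.
K: 0.20766 × 2.73531 = 0.568 atoms per formula unit.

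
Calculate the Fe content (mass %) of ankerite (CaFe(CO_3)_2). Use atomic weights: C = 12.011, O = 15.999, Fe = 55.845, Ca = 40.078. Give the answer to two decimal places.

Formula mass = 1·40.078 + 1·55.845 + 2·12.011 + 6·15.999 = 215.939 g/mol, of which 55.845 g is Fe.
So Fe makes up 55.845/215.939 = 0.2586 of the mass, i.e. 25.86%.

25.86 mass %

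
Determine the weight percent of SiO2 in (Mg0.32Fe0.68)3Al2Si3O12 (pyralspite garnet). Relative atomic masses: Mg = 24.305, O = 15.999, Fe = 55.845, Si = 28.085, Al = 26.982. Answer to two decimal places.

38.56 wt%

M((Mg0.32Fe0.68)3Al2Si3O12) = 467.464 g/mol; M(SiO2) = 60.083 g/mol.
Moles SiO2 per formula unit = 3 Si ÷ 1 = 3.0000.
SiO2 fraction = (3.0000 × 60.083) / 467.464 = 180.249/467.464 = 0.3856.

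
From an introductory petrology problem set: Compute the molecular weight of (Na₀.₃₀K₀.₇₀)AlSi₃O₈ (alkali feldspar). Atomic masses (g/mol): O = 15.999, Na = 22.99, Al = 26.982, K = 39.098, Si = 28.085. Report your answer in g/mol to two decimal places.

Na: 0.30 × 22.99 = 6.8970
K: 0.70 × 39.098 = 27.3686
Al: 1 × 26.982 = 26.9820
Si: 3 × 28.085 = 84.2550
O: 8 × 15.999 = 127.9920
Summing the contributions gives the formula mass.

273.49 g/mol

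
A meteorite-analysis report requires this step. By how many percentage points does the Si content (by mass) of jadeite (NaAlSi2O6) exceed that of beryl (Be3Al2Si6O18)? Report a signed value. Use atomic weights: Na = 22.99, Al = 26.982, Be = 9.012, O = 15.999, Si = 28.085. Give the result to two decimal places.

M(NaAlSi2O6) = 202.136 g/mol, so wt% Si = 56.170/202.136 × 100 = 27.79%.
M(Be3Al2Si6O18) = 537.492 g/mol, so wt% Si = 168.510/537.492 × 100 = 31.35%.
27.79 − 31.35 = -3.56 pp.

-3.56 percentage points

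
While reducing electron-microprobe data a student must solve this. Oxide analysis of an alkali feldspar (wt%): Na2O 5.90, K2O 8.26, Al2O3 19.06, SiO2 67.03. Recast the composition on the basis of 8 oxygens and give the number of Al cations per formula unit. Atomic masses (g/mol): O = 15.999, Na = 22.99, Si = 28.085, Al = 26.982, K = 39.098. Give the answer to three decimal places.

1.005 Al apfu

Na2O: 5.90/61.979 = 0.09519 mol → 0.19038 mol Na, 0.09519 mol O.
K2O: 8.26/94.195 = 0.08769 mol → 0.17538 mol K, 0.08769 mol O.
Al2O3: 19.06/101.961 = 0.18693 mol → 0.37386 mol Al, 0.56079 mol O.
SiO2: 67.03/60.083 = 1.11562 mol → 1.11562 mol Si, 2.23124 mol O.
Total oxygen = 2.97491 mol. Normalization factor = 8/2.97491 = 2.68916.
Al per 8 O = 0.37386 × 2.68916 = 1.005.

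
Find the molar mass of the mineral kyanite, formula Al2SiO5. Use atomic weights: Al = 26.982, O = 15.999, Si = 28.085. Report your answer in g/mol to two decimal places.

The formula mass is the sum 2×26.982 + 1×28.085 + 5×15.999.

162.04 g/mol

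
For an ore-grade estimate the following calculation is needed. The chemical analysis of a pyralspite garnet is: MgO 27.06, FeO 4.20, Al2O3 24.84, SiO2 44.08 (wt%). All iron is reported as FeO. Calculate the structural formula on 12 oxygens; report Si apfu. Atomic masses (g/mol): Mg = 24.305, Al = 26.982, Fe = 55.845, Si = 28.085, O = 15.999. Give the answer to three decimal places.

27.06 wt% MgO ÷ 40.304 g/mol = 0.67140 mol, giving 0.67140 Mg and 0.67140 O.
4.20 wt% FeO ÷ 71.844 g/mol = 0.05846 mol, giving 0.05846 Fe and 0.05846 O.
24.84 wt% Al2O3 ÷ 101.961 g/mol = 0.24362 mol, giving 0.48724 Al and 0.73086 O.
44.08 wt% SiO2 ÷ 60.083 g/mol = 0.73365 mol, giving 0.73365 Si and 1.46730 O.
Oxygen sums to 2.92802; scaling by 12/2.92802 = 4.09833 puts the formula on 12 O.
Si: 0.73365 × 4.09833 = 3.007 atoms per formula unit.

3.007 Si apfu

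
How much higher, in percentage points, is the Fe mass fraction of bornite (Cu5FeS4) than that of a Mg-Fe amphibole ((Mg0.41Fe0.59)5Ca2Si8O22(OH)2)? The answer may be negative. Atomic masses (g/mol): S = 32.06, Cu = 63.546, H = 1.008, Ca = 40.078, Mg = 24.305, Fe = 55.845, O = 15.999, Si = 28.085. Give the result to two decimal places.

First mineral: 55.845 g Fe in 501.815 g formula = 11.13 wt% Fe.
Second mineral: 164.743 g Fe in 905.396 g formula = 18.20 wt% Fe.
11.13% − 18.20% gives a difference of -7.07 percentage points.

-7.07 percentage points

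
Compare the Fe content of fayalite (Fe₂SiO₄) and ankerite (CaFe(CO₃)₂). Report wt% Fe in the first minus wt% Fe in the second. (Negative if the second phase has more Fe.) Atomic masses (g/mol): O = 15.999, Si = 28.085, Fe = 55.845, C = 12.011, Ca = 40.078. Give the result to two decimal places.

M(Fe₂SiO₄) = 203.771 g/mol, so wt% Fe = 111.690/203.771 × 100 = 54.81%.
M(CaFe(CO₃)₂) = 215.939 g/mol, so wt% Fe = 55.845/215.939 × 100 = 25.86%.
54.81 − 25.86 = 28.95 pp.

28.95 percentage points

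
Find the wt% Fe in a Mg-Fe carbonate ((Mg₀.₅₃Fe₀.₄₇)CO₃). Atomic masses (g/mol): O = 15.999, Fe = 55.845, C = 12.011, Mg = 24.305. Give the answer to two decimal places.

26.48 mass %

M((Mg₀.₅₃Fe₀.₄₇)CO₃) = 99.137 g/mol.
Fe contributes 0.47 × 55.845 = 26.247 g per mole.
26.247/99.137 = 0.2648 → 26.48%.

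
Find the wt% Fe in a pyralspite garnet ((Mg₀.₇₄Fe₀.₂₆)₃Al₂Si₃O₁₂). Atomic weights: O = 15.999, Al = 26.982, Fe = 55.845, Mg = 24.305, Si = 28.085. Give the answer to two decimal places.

Molar mass of (Mg₀.₇₄Fe₀.₂₆)₃Al₂Si₃O₁₂: 2.22·24.305 + 0.78·55.845 + 2·26.982 + 3·28.085 + 12·15.999 = 427.723 g/mol.
Mass of Fe per formula unit: 0.78 × 55.845 = 43.559 g.
Weight fraction Fe = 43.559 / 427.723 = 0.1018.

10.18 wt%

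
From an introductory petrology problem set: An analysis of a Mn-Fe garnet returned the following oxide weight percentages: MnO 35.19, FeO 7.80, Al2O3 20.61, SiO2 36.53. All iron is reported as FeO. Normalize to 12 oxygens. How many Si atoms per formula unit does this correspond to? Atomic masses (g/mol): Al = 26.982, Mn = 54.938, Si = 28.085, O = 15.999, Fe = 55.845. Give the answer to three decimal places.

3.006 Si apfu

35.19 wt% MnO ÷ 70.937 g/mol = 0.49607 mol, giving 0.49607 Mn and 0.49607 O.
7.80 wt% FeO ÷ 71.844 g/mol = 0.10857 mol, giving 0.10857 Fe and 0.10857 O.
20.61 wt% Al2O3 ÷ 101.961 g/mol = 0.20214 mol, giving 0.40428 Al and 0.60642 O.
36.53 wt% SiO2 ÷ 60.083 g/mol = 0.60799 mol, giving 0.60799 Si and 1.21598 O.
Oxygen sums to 2.42704; scaling by 12/2.42704 = 4.94429 puts the formula on 12 O.
Si: 0.60799 × 4.94429 = 3.006 atoms per formula unit.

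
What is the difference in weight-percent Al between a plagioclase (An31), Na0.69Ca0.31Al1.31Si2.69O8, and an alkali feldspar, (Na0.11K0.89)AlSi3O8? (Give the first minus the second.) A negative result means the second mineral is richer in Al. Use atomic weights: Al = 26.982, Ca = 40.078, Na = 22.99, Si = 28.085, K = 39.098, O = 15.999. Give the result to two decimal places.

First mineral: 35.346 g Al in 267.174 g formula = 13.23 wt% Al.
Second mineral: 26.982 g Al in 276.555 g formula = 9.76 wt% Al.
13.23% − 9.76% gives a difference of 3.47 percentage points.

3.47 percentage points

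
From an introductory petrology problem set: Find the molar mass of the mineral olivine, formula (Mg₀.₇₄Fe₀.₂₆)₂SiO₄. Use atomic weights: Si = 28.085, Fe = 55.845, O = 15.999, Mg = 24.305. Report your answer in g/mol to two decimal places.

157.09 g/mol

The formula mass is the sum 1.48×24.305 + 0.52×55.845 + 1×28.085 + 4×15.999.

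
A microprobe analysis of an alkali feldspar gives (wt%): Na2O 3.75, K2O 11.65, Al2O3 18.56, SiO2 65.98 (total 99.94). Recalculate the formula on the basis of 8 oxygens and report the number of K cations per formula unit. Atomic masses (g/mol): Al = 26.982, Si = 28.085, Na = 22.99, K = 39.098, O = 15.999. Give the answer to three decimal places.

0.676 K apfu

Na2O (M=61.979): mol = 0.06050; Na = 0.12100, O = 0.06050.
K2O (M=94.195): mol = 0.12368; K = 0.24736, O = 0.12368.
Al2O3 (M=101.961): mol = 0.18203; Al = 0.36406, O = 0.54609.
SiO2 (M=60.083): mol = 1.09815; Si = 1.09815, O = 2.19630.
ΣO = 2.92657; factor = 8/ΣO = 2.73358.
K apfu = 0.24736 × 2.73358 = 0.676.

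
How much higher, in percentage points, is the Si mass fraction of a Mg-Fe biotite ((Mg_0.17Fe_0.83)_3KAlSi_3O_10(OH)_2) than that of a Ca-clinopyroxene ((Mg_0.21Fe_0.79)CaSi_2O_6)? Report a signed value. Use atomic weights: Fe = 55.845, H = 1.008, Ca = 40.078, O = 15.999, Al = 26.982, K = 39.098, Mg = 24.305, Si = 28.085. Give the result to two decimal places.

-6.27 percentage points

First mineral: 84.255 g Si in 495.789 g formula = 16.99 wt% Si.
Second mineral: 56.170 g Si in 241.464 g formula = 23.26 wt% Si.
16.99% − 23.26% gives a difference of -6.27 percentage points.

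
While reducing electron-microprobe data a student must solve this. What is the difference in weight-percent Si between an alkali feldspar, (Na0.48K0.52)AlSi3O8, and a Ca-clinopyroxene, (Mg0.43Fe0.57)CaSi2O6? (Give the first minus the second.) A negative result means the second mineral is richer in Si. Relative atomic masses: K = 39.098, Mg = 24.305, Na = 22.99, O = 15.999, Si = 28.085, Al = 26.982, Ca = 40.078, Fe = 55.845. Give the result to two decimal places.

7.19 percentage points

Si in (Na0.48K0.52)AlSi3O8: molar mass 270.595 g/mol; 3×28.085 = 84.255 g → 31.14 wt%.
Si in (Mg0.43Fe0.57)CaSi2O6: molar mass 234.525 g/mol; 2×28.085 = 56.170 g → 23.95 wt%.
Difference = 31.14 − 23.95 = 7.19 percentage points.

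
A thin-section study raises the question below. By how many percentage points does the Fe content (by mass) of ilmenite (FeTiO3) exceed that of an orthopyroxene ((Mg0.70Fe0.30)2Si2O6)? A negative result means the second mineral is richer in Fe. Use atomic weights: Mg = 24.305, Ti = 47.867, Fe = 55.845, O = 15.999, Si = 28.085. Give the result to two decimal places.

M(FeTiO3) = 151.709 g/mol, so wt% Fe = 55.845/151.709 × 100 = 36.81%.
M((Mg0.70Fe0.30)2Si2O6) = 219.698 g/mol, so wt% Fe = 33.507/219.698 × 100 = 15.25%.
36.81 − 15.25 = 21.56 pp.

21.56 percentage points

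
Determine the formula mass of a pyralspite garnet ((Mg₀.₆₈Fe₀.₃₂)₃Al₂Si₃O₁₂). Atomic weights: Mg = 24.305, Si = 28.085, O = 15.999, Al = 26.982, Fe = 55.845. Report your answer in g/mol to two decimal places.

433.40 g/mol

The formula mass is the sum 2.04(24.305) + 0.96(55.845) + 2(26.982) + 3(28.085) + 12(15.999).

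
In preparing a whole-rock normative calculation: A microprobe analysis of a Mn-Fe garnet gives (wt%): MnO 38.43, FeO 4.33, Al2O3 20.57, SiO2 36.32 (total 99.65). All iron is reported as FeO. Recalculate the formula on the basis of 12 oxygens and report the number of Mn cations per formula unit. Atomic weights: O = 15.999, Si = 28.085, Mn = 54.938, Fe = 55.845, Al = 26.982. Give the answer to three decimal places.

2.691 Mn apfu

MnO (M=70.937): mol = 0.54175; Mn = 0.54175, O = 0.54175.
FeO (M=71.844): mol = 0.06027; Fe = 0.06027, O = 0.06027.
Al2O3 (M=101.961): mol = 0.20174; Al = 0.40348, O = 0.60522.
SiO2 (M=60.083): mol = 0.60450; Si = 0.60450, O = 1.20900.
ΣO = 2.41624; factor = 12/ΣO = 4.96639.
Mn apfu = 0.54175 × 4.96639 = 2.691.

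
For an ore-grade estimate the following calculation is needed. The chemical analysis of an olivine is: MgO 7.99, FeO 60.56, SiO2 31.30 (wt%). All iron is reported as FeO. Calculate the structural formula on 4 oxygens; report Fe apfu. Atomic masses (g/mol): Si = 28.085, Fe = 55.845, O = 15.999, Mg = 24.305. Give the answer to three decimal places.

7.99 wt% MgO ÷ 40.304 g/mol = 0.19824 mol, giving 0.19824 Mg and 0.19824 O.
60.56 wt% FeO ÷ 71.844 g/mol = 0.84294 mol, giving 0.84294 Fe and 0.84294 O.
31.30 wt% SiO2 ÷ 60.083 g/mol = 0.52095 mol, giving 0.52095 Si and 1.04190 O.
Oxygen sums to 2.08308; scaling by 4/2.08308 = 1.92023 puts the formula on 4 O.
Fe: 0.84294 × 1.92023 = 1.619 atoms per formula unit.

1.619 Fe apfu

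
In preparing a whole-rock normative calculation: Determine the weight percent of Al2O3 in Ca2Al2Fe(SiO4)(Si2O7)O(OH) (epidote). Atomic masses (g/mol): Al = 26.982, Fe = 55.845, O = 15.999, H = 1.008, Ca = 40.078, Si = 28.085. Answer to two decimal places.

Molar mass of Ca2Al2Fe(SiO4)(Si2O7)O(OH) = 2·40.078 + 2·26.982 + 1·55.845 + 3·28.085 + 13·15.999 + 1·1.008 = 483.215 g/mol.
Each formula unit contains 2 Al, equivalent to 2/2 = 1.0000 mol Al2O3.
M(Al2O3) = 2×26.982 + 3×15.999 = 101.961 g/mol.
Mass of Al2O3 per formula unit = 1.0000 × 101.961 = 101.961 g.
Al2O3 wt% = 101.961 / 483.215 × 100 = 21.10%.

21.10 wt%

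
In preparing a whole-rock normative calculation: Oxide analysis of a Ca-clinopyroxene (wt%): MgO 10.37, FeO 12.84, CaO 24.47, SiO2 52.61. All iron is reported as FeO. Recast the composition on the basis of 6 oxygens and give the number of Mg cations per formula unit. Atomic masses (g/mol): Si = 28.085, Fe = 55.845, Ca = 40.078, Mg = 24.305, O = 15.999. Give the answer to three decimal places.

MgO: 10.37/40.304 = 0.25729 mol → 0.25729 mol Mg, 0.25729 mol O.
FeO: 12.84/71.844 = 0.17872 mol → 0.17872 mol Fe, 0.17872 mol O.
CaO: 24.47/56.077 = 0.43636 mol → 0.43636 mol Ca, 0.43636 mol O.
SiO2: 52.61/60.083 = 0.87562 mol → 0.87562 mol Si, 1.75124 mol O.
Total oxygen = 2.62361 mol. Normalization factor = 6/2.62361 = 2.28693.
Mg per 6 O = 0.25729 × 2.28693 = 0.588.

0.588 Mg apfu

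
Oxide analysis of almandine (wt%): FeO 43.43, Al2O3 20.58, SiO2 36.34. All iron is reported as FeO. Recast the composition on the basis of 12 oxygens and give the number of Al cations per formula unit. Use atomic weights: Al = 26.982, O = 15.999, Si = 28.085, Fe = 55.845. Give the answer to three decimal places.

43.43 wt% FeO ÷ 71.844 g/mol = 0.60450 mol, giving 0.60450 Fe and 0.60450 O.
20.58 wt% Al2O3 ÷ 101.961 g/mol = 0.20184 mol, giving 0.40368 Al and 0.60552 O.
36.34 wt% SiO2 ÷ 60.083 g/mol = 0.60483 mol, giving 0.60483 Si and 1.20966 O.
Oxygen sums to 2.41968; scaling by 12/2.41968 = 4.95933 puts the formula on 12 O.
Al: 0.40368 × 4.95933 = 2.002 atoms per formula unit.

2.002 Al apfu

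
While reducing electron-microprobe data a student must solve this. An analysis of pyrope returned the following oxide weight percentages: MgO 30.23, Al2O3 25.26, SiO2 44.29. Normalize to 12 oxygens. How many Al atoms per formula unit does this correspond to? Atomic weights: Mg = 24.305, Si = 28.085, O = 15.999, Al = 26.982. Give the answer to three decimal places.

30.23 wt% MgO ÷ 40.304 g/mol = 0.75005 mol, giving 0.75005 Mg and 0.75005 O.
25.26 wt% Al2O3 ÷ 101.961 g/mol = 0.24774 mol, giving 0.49548 Al and 0.74322 O.
44.29 wt% SiO2 ÷ 60.083 g/mol = 0.73715 mol, giving 0.73715 Si and 1.47430 O.
Oxygen sums to 2.96757; scaling by 12/2.96757 = 4.04371 puts the formula on 12 O.
Al: 0.49548 × 4.04371 = 2.004 atoms per formula unit.

2.004 Al apfu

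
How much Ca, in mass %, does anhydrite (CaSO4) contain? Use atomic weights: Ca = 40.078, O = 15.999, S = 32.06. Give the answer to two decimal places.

Formula mass = 1·40.078 + 1·32.06 + 4·15.999 = 136.134 g/mol, of which 40.078 g is Ca.
So Ca makes up 40.078/136.134 = 0.2944 of the mass, i.e. 29.44%.

29.44 mass %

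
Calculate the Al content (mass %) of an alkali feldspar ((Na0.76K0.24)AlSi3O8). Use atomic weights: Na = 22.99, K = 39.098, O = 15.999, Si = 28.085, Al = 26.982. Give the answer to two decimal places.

10.14 mass %

M((Na0.76K0.24)AlSi3O8) = 266.085 g/mol.
Al contributes 1 × 26.982 = 26.982 g per mole.
26.982/266.085 = 0.1014 → 10.14%.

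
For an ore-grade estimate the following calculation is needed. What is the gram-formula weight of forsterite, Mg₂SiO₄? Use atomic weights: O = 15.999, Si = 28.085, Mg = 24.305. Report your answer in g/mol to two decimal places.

Mg: 2 × 24.305 = 48.6100
Si: 1 × 28.085 = 28.0850
O: 4 × 15.999 = 63.9960
Summing the contributions gives the formula mass.

140.69 g/mol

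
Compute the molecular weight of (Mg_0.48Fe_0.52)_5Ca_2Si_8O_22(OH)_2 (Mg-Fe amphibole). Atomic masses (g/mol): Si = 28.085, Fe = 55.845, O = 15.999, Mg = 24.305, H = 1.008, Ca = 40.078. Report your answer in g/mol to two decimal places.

M = 2.40×24.305 + 2.60×55.845 + 2×40.078 + 8×28.085 + 24×15.999 + 2×1.008

894.36 g/mol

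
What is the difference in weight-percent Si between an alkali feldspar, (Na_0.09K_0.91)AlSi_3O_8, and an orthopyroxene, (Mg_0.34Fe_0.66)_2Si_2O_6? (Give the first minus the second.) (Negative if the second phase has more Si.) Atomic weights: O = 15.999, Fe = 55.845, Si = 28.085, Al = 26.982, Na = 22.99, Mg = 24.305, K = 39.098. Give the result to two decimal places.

7.26 percentage points

M((Na_0.09K_0.91)AlSi_3O_8) = 276.877 g/mol, so wt% Si = 84.255/276.877 × 100 = 30.43%.
M((Mg_0.34Fe_0.66)_2Si_2O_6) = 242.407 g/mol, so wt% Si = 56.170/242.407 × 100 = 23.17%.
30.43 − 23.17 = 7.26 pp.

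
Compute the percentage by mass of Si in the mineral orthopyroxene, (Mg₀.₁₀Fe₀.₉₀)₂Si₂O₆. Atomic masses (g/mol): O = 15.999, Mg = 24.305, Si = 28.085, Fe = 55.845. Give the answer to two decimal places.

21.81 mass %

Formula mass = 0.20×24.305 + 1.80×55.845 + 2×28.085 + 6×15.999 = 257.546 g/mol, of which 56.170 g is Si.
So Si makes up 56.170/257.546 = 0.2181 of the mass, i.e. 21.81%.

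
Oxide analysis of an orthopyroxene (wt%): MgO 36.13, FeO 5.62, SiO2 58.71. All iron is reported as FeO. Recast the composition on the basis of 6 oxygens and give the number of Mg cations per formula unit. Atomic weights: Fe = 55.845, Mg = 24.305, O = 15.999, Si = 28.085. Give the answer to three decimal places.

36.13 wt% MgO ÷ 40.304 g/mol = 0.89644 mol, giving 0.89644 Mg and 0.89644 O.
5.62 wt% FeO ÷ 71.844 g/mol = 0.07823 mol, giving 0.07823 Fe and 0.07823 O.
58.71 wt% SiO2 ÷ 60.083 g/mol = 0.97715 mol, giving 0.97715 Si and 1.95430 O.
Oxygen sums to 2.92897; scaling by 6/2.92897 = 2.04850 puts the formula on 6 O.
Mg: 0.89644 × 2.04850 = 1.836 atoms per formula unit.

1.836 Mg apfu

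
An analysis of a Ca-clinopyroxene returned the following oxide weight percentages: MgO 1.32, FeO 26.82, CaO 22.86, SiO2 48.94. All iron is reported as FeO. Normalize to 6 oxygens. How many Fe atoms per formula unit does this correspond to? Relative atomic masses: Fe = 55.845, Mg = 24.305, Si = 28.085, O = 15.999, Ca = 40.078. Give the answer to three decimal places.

0.917 Fe apfu

1.32 wt% MgO ÷ 40.304 g/mol = 0.03275 mol, giving 0.03275 Mg and 0.03275 O.
26.82 wt% FeO ÷ 71.844 g/mol = 0.37331 mol, giving 0.37331 Fe and 0.37331 O.
22.86 wt% CaO ÷ 56.077 g/mol = 0.40765 mol, giving 0.40765 Ca and 0.40765 O.
48.94 wt% SiO2 ÷ 60.083 g/mol = 0.81454 mol, giving 0.81454 Si and 1.62908 O.
Oxygen sums to 2.44279; scaling by 6/2.44279 = 2.45621 puts the formula on 6 O.
Fe: 0.37331 × 2.45621 = 0.917 atoms per formula unit.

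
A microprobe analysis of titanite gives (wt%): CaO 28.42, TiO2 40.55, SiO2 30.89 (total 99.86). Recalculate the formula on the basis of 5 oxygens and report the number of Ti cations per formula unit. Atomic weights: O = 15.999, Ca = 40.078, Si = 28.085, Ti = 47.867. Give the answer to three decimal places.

28.42 wt% CaO ÷ 56.077 g/mol = 0.50680 mol, giving 0.50680 Ca and 0.50680 O.
40.55 wt% TiO2 ÷ 79.865 g/mol = 0.50773 mol, giving 0.50773 Ti and 1.01546 O.
30.89 wt% SiO2 ÷ 60.083 g/mol = 0.51412 mol, giving 0.51412 Si and 1.02824 O.
Oxygen sums to 2.55050; scaling by 5/2.55050 = 1.96040 puts the formula on 5 O.
Ti: 0.50773 × 1.96040 = 0.995 atoms per formula unit.

0.995 Ti apfu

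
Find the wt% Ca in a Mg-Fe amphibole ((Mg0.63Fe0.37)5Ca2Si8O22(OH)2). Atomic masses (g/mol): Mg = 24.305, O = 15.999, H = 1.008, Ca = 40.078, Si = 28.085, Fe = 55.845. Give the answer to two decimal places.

9.21 weight percent

Formula mass = 3.15×24.305 + 1.85×55.845 + 2×40.078 + 8×28.085 + 24×15.999 + 2×1.008 = 870.702 g/mol, of which 80.156 g is Ca.
So Ca makes up 80.156/870.702 = 0.0921 of the mass, i.e. 9.21%.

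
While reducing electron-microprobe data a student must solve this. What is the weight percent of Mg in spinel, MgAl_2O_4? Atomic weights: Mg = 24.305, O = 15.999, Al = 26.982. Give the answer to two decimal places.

17.08 weight percent

Molar mass of MgAl_2O_4: 1×24.305 + 2×26.982 + 4×15.999 = 142.265 g/mol.
Mass of Mg per formula unit: 1 × 24.305 = 24.305 g.
Weight fraction Mg = 24.305 / 142.265 = 0.1708.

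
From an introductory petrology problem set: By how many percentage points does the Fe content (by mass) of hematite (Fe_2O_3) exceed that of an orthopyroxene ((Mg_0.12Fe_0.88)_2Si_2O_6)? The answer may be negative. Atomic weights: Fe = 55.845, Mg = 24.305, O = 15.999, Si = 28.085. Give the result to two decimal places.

First mineral: 111.690 g Fe in 159.687 g formula = 69.94 wt% Fe.
Second mineral: 98.287 g Fe in 256.284 g formula = 38.35 wt% Fe.
69.94% − 38.35% gives a difference of 31.59 percentage points.

31.59 percentage points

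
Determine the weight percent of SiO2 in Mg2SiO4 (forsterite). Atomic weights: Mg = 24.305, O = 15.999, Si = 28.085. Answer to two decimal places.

Molar mass of Mg2SiO4 = 2×24.305 + 1×28.085 + 4×15.999 = 140.691 g/mol.
Each formula unit contains 1 Si, equivalent to 1/1 = 1.0000 mol SiO2.
M(SiO2) = 1×28.085 + 2×15.999 = 60.083 g/mol.
Mass of SiO2 per formula unit = 1.0000 × 60.083 = 60.083 g.
SiO2 wt% = 60.083 / 140.691 × 100 = 42.71%.

42.71 wt%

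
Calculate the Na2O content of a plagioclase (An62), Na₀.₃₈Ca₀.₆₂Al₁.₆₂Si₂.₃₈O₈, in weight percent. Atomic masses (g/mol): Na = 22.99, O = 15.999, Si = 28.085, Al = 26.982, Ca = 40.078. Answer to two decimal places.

4.33 wt%

Molar mass of Na₀.₃₈Ca₀.₆₂Al₁.₆₂Si₂.₃₈O₈ = 0.38·22.99 + 0.62·40.078 + 1.62·26.982 + 2.38·28.085 + 8·15.999 = 272.130 g/mol.
Each formula unit contains 0.38 Na, equivalent to 0.38/2 = 0.1900 mol Na2O.
M(Na2O) = 2×22.99 + 1×15.999 = 61.979 g/mol.
Mass of Na2O per formula unit = 0.1900 × 61.979 = 11.776 g.
Na2O wt% = 11.776 / 272.130 × 100 = 4.33%.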